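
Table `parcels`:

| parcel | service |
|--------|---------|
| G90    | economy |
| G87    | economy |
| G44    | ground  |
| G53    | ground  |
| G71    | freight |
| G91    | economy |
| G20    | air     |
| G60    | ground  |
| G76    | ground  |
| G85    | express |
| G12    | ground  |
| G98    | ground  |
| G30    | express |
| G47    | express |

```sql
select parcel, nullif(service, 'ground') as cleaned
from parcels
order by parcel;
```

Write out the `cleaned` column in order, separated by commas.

NULL, air, express, NULL, express, NULL, NULL, freight, NULL, express, economy, economy, economy, NULL

parcel=G12: service=ground vs ground: equal → NULL
parcel=G20: service=air vs ground: differ → air
parcel=G30: service=express vs ground: differ → express
parcel=G44: service=ground vs ground: equal → NULL
parcel=G47: service=express vs ground: differ → express
parcel=G53: service=ground vs ground: equal → NULL
parcel=G60: service=ground vs ground: equal → NULL
parcel=G71: service=freight vs ground: differ → freight
parcel=G76: service=ground vs ground: equal → NULL
parcel=G85: service=express vs ground: differ → express
parcel=G87: service=economy vs ground: differ → economy
parcel=G90: service=economy vs ground: differ → economy
parcel=G91: service=economy vs ground: differ → economy
parcel=G98: service=ground vs ground: equal → NULL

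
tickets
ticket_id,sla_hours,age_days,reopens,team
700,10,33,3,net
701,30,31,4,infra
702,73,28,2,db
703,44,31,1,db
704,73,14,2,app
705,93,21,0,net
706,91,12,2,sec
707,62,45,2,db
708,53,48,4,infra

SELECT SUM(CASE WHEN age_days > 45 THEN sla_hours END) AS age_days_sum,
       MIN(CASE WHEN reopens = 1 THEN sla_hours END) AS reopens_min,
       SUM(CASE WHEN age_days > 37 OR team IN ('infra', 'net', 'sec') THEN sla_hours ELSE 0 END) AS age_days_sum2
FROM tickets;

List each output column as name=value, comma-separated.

age_days_sum=53, reopens_min=44, age_days_sum2=339

[age_days_sum: age_days > 45]
ticket_id=700: ✗
ticket_id=701: ✗
ticket_id=702: ✗
ticket_id=703: ✗
ticket_id=704: ✗
ticket_id=705: ✗
ticket_id=706: ✗
ticket_id=707: ✗
ticket_id=708: ✓ → 53
age_days_sum = 53
—
[reopens_min: reopens = 1]
ticket_id=700: ✗
ticket_id=701: ✗
ticket_id=702: ✗
ticket_id=703: ✓ → 44
ticket_id=704: ✗
ticket_id=705: ✗
ticket_id=706: ✗
ticket_id=707: ✗
ticket_id=708: ✗
reopens_min = MIN(44) = 44
—
[age_days_sum2: age_days > 37 OR team IN ('infra', 'net', 'sec')]
ticket_id=700: ✓ → 10
ticket_id=701: ✓ → 30
ticket_id=702: ✗
ticket_id=703: ✗
ticket_id=704: ✗
ticket_id=705: ✓ → 93
ticket_id=706: ✓ → 91
ticket_id=707: ✓ → 62
ticket_id=708: ✓ → 53
age_days_sum2 = 10 + 30 + 93 + 91 + 62 + 53 = 339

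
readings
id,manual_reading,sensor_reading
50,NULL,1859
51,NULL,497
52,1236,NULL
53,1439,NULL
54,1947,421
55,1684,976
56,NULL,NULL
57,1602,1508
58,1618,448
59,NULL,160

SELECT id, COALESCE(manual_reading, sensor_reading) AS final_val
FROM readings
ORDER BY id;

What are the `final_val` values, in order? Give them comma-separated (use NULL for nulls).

1859, 497, 1236, 1439, 1947, 1684, NULL, 1602, 1618, 160

id=50: manual_reading=NULL, sensor_reading=1859 → 1859
id=51: manual_reading=NULL, sensor_reading=497 → 497
id=52: manual_reading=1236 → 1236
id=53: manual_reading=1439 → 1439
id=54: manual_reading=1947 → 1947
id=55: manual_reading=1684 → 1684
id=56: manual_reading=NULL, sensor_reading=NULL (all NULL) → NULL
id=57: manual_reading=1602 → 1602
id=58: manual_reading=1618 → 1618
id=59: manual_reading=NULL, sensor_reading=160 → 160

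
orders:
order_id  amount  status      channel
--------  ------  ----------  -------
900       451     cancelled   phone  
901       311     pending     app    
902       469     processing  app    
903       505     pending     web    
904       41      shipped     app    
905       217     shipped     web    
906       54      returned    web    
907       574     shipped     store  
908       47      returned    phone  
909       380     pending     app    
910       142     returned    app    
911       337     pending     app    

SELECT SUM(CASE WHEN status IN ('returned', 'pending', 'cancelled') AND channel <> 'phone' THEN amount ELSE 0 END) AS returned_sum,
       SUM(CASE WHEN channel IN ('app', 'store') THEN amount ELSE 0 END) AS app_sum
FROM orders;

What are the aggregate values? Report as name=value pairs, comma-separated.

[returned_sum: status IN ('returned', 'pending', 'cancelled') AND channel <> 'phone']
order_id=900: ✗
order_id=901: ✓ → 311
order_id=902: ✗
order_id=903: ✓ → 505
order_id=904: ✗
order_id=905: ✗
order_id=906: ✓ → 54
order_id=907: ✗
order_id=908: ✗
order_id=909: ✓ → 380
order_id=910: ✓ → 142
order_id=911: ✓ → 337
returned_sum = 311 + 505 + 54 + 380 + 142 + 337 = 1729
—
[app_sum: channel IN ('app', 'store')]
order_id=900: ✗
order_id=901: ✓ → 311
order_id=902: ✓ → 469
order_id=903: ✗
order_id=904: ✓ → 41
order_id=905: ✗
order_id=906: ✗
order_id=907: ✓ → 574
order_id=908: ✗
order_id=909: ✓ → 380
order_id=910: ✓ → 142
order_id=911: ✓ → 337
app_sum = 311 + 469 + 41 + 574 + 380 + 142 + 337 = 2254

returned_sum=1729, app_sum=2254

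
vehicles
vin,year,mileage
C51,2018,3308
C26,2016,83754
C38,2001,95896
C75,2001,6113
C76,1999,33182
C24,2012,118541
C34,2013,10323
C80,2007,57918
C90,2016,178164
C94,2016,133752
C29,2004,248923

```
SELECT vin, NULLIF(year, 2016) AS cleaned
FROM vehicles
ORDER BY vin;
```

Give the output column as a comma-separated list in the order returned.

vin=C24: year=2012 vs 2016: differ → 2012
vin=C26: year=2016 vs 2016: equal → NULL
vin=C29: year=2004 vs 2016: differ → 2004
vin=C34: year=2013 vs 2016: differ → 2013
vin=C38: year=2001 vs 2016: differ → 2001
vin=C51: year=2018 vs 2016: differ → 2018
vin=C75: year=2001 vs 2016: differ → 2001
vin=C76: year=1999 vs 2016: differ → 1999
vin=C80: year=2007 vs 2016: differ → 2007
vin=C90: year=2016 vs 2016: equal → NULL
vin=C94: year=2016 vs 2016: equal → NULL

2012, NULL, 2004, 2013, 2001, 2018, 2001, 1999, 2007, NULL, NULL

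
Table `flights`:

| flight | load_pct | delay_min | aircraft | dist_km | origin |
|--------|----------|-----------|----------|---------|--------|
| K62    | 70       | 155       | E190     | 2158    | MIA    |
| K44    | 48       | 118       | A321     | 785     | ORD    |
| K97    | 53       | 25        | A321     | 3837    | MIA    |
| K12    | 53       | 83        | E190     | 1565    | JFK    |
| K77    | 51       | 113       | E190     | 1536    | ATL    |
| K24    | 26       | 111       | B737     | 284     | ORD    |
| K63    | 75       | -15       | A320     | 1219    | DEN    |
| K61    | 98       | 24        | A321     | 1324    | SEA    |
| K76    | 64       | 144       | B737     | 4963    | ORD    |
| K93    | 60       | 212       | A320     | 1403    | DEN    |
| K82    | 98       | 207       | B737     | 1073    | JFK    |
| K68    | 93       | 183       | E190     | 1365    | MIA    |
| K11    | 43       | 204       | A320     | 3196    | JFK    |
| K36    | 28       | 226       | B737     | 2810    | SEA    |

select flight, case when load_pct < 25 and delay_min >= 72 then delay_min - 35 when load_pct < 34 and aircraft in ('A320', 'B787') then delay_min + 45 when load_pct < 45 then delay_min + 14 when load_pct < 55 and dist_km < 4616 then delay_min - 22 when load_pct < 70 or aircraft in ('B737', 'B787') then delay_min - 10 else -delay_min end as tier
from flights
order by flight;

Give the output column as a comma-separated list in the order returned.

flight=K11: load_pct < 45 → 218
flight=K12: load_pct < 55 and dist_km < 4616 → 61
flight=K24: load_pct < 45 → 125
flight=K36: load_pct < 45 → 240
flight=K44: load_pct < 55 and dist_km < 4616 → 96
flight=K61: ELSE → -24
flight=K62: ELSE → -155
flight=K63: ELSE → 15
flight=K68: ELSE → -183
flight=K76: load_pct < 70 or aircraft in ('B737', 'B787') → 134
flight=K77: load_pct < 55 and dist_km < 4616 → 91
flight=K82: load_pct < 70 or aircraft in ('B737', 'B787') → 197
flight=K93: load_pct < 70 or aircraft in ('B737', 'B787') → 202
flight=K97: load_pct < 55 and dist_km < 4616 → 3

218, 61, 125, 240, 96, -24, -155, 15, -183, 134, 91, 197, 202, 3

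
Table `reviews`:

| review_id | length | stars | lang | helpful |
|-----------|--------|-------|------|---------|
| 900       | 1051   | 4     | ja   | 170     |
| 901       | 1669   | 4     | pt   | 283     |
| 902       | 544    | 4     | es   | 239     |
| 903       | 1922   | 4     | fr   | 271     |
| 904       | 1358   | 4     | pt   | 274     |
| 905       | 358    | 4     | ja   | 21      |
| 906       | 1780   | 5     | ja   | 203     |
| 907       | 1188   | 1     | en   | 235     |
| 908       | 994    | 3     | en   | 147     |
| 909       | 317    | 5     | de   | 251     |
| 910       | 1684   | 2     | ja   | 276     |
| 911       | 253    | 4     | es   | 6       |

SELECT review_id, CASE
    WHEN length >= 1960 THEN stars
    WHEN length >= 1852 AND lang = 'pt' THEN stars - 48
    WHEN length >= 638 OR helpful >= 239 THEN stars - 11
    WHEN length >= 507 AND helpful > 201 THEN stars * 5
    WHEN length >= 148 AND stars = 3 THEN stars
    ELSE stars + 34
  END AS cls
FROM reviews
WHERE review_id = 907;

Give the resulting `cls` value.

-10

review_id = 907: length=1188, stars=1, lang=en, helpful=235.
length >= 1960 → false
length >= 1852 AND lang = 'pt' → false
length >= 638 OR helpful >= 239 → true → -10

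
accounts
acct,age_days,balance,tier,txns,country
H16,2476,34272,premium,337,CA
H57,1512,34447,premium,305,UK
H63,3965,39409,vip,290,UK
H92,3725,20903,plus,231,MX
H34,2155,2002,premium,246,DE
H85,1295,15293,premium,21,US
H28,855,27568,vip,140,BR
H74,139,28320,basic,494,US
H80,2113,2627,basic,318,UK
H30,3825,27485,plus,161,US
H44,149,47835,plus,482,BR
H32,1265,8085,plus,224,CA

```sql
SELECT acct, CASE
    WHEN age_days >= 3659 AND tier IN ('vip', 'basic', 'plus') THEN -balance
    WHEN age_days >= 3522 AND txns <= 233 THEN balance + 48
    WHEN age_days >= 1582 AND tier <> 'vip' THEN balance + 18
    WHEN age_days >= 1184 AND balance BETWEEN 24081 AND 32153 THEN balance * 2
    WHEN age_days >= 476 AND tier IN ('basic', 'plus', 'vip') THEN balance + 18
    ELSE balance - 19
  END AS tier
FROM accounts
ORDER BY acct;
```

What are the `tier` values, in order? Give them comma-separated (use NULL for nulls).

acct=H16: age_days >= 1582 AND tier <> 'vip' → 34290
acct=H28: age_days >= 476 AND tier IN ('basic', 'plus', 'vip') → 27586
acct=H30: age_days >= 3659 AND tier IN ('vip', 'basic', 'plus') → -27485
acct=H32: age_days >= 476 AND tier IN ('basic', 'plus', 'vip') → 8103
acct=H34: age_days >= 1582 AND tier <> 'vip' → 2020
acct=H44: ELSE → 47816
acct=H57: ELSE → 34428
acct=H63: age_days >= 3659 AND tier IN ('vip', 'basic', 'plus') → -39409
acct=H74: ELSE → 28301
acct=H80: age_days >= 1582 AND tier <> 'vip' → 2645
acct=H85: ELSE → 15274
acct=H92: age_days >= 3659 AND tier IN ('vip', 'basic', 'plus') → -20903

34290, 27586, -27485, 8103, 2020, 47816, 34428, -39409, 28301, 2645, 15274, -20903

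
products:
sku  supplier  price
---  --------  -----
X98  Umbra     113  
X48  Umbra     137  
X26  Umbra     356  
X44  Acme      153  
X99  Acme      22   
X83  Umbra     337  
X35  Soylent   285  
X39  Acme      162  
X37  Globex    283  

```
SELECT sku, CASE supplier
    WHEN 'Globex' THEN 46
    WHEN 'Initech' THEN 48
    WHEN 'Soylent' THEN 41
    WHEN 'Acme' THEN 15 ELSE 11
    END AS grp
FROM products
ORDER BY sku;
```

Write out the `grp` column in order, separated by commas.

sku=X26: ELSE → 11
sku=X35: supplier='Soylent' → 41
sku=X37: supplier='Globex' → 46
sku=X39: supplier='Acme' → 15
sku=X44: supplier='Acme' → 15
sku=X48: ELSE → 11
sku=X83: ELSE → 11
sku=X98: ELSE → 11
sku=X99: supplier='Acme' → 15

11, 41, 46, 15, 15, 11, 11, 11, 15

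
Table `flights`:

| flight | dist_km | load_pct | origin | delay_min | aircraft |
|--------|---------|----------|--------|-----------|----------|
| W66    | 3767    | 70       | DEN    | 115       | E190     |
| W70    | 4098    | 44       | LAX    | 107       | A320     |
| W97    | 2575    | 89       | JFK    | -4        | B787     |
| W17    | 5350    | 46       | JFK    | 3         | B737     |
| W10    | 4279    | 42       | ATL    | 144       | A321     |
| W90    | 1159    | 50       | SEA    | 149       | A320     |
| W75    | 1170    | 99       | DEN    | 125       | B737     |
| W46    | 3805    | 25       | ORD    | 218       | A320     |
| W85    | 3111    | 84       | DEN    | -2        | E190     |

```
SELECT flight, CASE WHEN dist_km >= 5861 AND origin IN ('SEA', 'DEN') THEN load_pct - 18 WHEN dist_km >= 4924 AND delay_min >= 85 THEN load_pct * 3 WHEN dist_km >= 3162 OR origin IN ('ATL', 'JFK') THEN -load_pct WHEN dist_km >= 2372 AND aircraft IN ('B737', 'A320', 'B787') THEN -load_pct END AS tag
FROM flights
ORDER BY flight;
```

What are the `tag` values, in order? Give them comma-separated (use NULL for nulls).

-42, -46, -25, -70, -44, NULL, NULL, NULL, -89

flight=W10: dist_km >= 3162 OR origin IN ('ATL', 'JFK') → -42
flight=W17: dist_km >= 3162 OR origin IN ('ATL', 'JFK') → -46
flight=W46: dist_km >= 3162 OR origin IN ('ATL', 'JFK') → -25
flight=W66: dist_km >= 3162 OR origin IN ('ATL', 'JFK') → -70
flight=W70: dist_km >= 3162 OR origin IN ('ATL', 'JFK') → -44
flight=W75: (no match → NULL) → NULL
flight=W85: (no match → NULL) → NULL
flight=W90: (no match → NULL) → NULL
flight=W97: dist_km >= 3162 OR origin IN ('ATL', 'JFK') → -89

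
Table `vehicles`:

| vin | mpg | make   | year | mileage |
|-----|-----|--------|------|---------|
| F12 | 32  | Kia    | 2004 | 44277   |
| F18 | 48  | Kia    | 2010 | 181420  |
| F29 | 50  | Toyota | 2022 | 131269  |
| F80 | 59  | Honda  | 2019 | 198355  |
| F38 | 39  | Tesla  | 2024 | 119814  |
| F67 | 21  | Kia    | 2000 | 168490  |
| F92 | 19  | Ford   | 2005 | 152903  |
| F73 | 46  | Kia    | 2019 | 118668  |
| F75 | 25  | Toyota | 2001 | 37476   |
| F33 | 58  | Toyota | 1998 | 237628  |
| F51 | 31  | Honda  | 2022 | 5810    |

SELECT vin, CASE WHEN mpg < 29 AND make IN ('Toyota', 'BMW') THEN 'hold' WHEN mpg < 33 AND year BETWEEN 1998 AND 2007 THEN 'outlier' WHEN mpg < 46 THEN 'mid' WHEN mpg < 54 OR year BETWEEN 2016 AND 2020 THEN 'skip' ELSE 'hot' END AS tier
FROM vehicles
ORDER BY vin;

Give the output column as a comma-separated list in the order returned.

outlier, skip, skip, hot, mid, mid, outlier, skip, hold, skip, outlier

vin=F12: mpg < 33 AND year BETWEEN 1998 AND 2007 → outlier
vin=F18: mpg < 54 OR year BETWEEN 2016 AND 2020 → skip
vin=F29: mpg < 54 OR year BETWEEN 2016 AND 2020 → skip
vin=F33: ELSE → hot
vin=F38: mpg < 46 → mid
vin=F51: mpg < 46 → mid
vin=F67: mpg < 33 AND year BETWEEN 1998 AND 2007 → outlier
vin=F73: mpg < 54 OR year BETWEEN 2016 AND 2020 → skip
vin=F75: mpg < 29 AND make IN ('Toyota', 'BMW') → hold
vin=F80: mpg < 54 OR year BETWEEN 2016 AND 2020 → skip
vin=F92: mpg < 33 AND year BETWEEN 1998 AND 2007 → outlier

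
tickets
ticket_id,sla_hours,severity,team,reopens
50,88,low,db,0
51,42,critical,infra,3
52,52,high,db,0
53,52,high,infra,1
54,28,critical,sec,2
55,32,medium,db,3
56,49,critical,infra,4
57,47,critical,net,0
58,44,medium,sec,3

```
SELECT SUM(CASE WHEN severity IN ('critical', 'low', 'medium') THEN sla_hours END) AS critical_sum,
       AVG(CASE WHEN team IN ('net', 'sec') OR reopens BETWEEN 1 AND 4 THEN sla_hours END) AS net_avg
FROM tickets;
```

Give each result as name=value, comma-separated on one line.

[critical_sum: severity IN ('critical', 'low', 'medium')]
ticket_id=50: ✓ → 88
ticket_id=51: ✓ → 42
ticket_id=52: ✗
ticket_id=53: ✗
ticket_id=54: ✓ → 28
ticket_id=55: ✓ → 32
ticket_id=56: ✓ → 49
ticket_id=57: ✓ → 47
ticket_id=58: ✓ → 44
critical_sum = 88 + 42 + 28 + 32 + 49 + 47 + 44 = 330
—
[net_avg: team IN ('net', 'sec') OR reopens BETWEEN 1 AND 4]
ticket_id=50: ✗
ticket_id=51: ✓ → 42
ticket_id=52: ✗
ticket_id=53: ✓ → 52
ticket_id=54: ✓ → 28
ticket_id=55: ✓ → 32
ticket_id=56: ✓ → 49
ticket_id=57: ✓ → 47
ticket_id=58: ✓ → 44
net_avg = (42 + 52 + 28 + 32 + 49 + 47 + 44) / 7 = 42

critical_sum=330, net_avg=42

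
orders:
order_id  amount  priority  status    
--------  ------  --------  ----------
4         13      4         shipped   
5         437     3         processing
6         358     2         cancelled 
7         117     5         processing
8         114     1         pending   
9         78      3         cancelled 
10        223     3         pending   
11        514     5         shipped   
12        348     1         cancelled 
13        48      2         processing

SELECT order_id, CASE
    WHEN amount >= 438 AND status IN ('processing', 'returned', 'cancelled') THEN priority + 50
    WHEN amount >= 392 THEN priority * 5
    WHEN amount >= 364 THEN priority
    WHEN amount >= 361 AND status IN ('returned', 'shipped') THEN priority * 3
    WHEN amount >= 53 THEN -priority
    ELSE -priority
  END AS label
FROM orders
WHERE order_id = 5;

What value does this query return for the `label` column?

15

order_id = 5: amount=437, priority=3, status=processing.
amount >= 438 AND status IN ('processing', 'returned', 'cancelled') → false
amount >= 392 → true → 15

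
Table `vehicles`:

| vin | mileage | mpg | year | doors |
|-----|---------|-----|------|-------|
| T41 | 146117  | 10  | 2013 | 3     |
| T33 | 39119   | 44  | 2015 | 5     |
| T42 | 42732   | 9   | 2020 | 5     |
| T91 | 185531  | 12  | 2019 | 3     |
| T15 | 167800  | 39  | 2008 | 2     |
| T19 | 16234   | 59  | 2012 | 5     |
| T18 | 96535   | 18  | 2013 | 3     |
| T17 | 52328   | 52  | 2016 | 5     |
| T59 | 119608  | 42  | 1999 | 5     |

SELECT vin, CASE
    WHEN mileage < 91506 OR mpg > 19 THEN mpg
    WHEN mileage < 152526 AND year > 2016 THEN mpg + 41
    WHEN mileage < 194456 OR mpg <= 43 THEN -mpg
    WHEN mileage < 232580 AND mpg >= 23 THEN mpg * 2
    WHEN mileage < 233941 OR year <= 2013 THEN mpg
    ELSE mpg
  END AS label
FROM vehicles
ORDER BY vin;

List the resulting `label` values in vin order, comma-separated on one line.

39, 52, -18, 59, 44, -10, 9, 42, -12

vin=T15: mileage < 91506 OR mpg > 19 → 39
vin=T17: mileage < 91506 OR mpg > 19 → 52
vin=T18: mileage < 194456 OR mpg <= 43 → -18
vin=T19: mileage < 91506 OR mpg > 19 → 59
vin=T33: mileage < 91506 OR mpg > 19 → 44
vin=T41: mileage < 194456 OR mpg <= 43 → -10
vin=T42: mileage < 91506 OR mpg > 19 → 9
vin=T59: mileage < 91506 OR mpg > 19 → 42
vin=T91: mileage < 194456 OR mpg <= 43 → -12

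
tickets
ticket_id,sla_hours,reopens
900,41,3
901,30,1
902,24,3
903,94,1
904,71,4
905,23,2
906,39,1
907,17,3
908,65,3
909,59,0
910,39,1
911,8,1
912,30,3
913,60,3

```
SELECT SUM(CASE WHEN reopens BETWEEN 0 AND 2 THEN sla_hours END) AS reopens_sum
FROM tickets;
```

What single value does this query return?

292

ticket_id=900: ✗
ticket_id=901: ✓ → 30
ticket_id=902: ✗
ticket_id=903: ✓ → 94
ticket_id=904: ✗
ticket_id=905: ✓ → 23
ticket_id=906: ✓ → 39
ticket_id=907: ✗
ticket_id=908: ✗
ticket_id=909: ✓ → 59
ticket_id=910: ✓ → 39
ticket_id=911: ✓ → 8
ticket_id=912: ✗
ticket_id=913: ✗
reopens_sum = 30 + 94 + 23 + 39 + 59 + 39 + 8 = 292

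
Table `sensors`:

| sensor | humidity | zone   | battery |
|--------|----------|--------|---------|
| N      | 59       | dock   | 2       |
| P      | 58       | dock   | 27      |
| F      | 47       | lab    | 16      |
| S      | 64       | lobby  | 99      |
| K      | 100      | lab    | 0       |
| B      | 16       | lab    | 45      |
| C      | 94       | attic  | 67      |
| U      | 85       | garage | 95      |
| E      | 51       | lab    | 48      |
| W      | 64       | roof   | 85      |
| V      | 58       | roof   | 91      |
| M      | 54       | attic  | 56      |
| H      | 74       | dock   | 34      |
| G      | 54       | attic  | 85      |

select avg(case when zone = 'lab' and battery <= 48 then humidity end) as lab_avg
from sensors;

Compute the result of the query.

53.5

sensor=N: ✗
sensor=P: ✗
sensor=F: ✓ → 47
sensor=S: ✗
sensor=K: ✓ → 100
sensor=B: ✓ → 16
sensor=C: ✗
sensor=U: ✗
sensor=E: ✓ → 51
sensor=W: ✗
sensor=V: ✗
sensor=M: ✗
sensor=H: ✗
sensor=G: ✗
lab_avg = (47 + 100 + 16 + 51) / 4 = 53.5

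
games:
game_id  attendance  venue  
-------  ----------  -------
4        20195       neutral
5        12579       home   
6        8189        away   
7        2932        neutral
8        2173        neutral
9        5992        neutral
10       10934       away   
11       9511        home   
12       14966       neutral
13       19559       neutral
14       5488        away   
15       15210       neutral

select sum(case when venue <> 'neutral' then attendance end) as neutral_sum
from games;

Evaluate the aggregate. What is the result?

46701

game_id=4: ✗
game_id=5: ✓ → 12579
game_id=6: ✓ → 8189
game_id=7: ✗
game_id=8: ✗
game_id=9: ✗
game_id=10: ✓ → 10934
game_id=11: ✓ → 9511
game_id=12: ✗
game_id=13: ✗
game_id=14: ✓ → 5488
game_id=15: ✗
neutral_sum = 12579 + 8189 + 10934 + 9511 + 5488 = 46701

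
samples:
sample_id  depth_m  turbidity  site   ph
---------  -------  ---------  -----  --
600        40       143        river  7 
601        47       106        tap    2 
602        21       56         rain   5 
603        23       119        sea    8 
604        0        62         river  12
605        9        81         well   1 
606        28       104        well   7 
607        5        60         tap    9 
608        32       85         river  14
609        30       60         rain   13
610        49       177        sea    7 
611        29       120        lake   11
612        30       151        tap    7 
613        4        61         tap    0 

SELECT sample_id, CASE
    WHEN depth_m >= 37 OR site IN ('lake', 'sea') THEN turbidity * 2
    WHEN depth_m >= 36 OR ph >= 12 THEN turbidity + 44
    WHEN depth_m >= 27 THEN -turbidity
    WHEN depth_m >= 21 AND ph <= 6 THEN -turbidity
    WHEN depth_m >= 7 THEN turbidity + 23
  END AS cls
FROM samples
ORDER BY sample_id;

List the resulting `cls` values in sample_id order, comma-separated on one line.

286, 212, -56, 238, 106, 104, -104, NULL, 129, 104, 354, 240, -151, NULL

sample_id=600: depth_m >= 37 OR site IN ('lake', 'sea') → 286
sample_id=601: depth_m >= 37 OR site IN ('lake', 'sea') → 212
sample_id=602: depth_m >= 21 AND ph <= 6 → -56
sample_id=603: depth_m >= 37 OR site IN ('lake', 'sea') → 238
sample_id=604: depth_m >= 36 OR ph >= 12 → 106
sample_id=605: depth_m >= 7 → 104
sample_id=606: depth_m >= 27 → -104
sample_id=607: (no match → NULL) → NULL
sample_id=608: depth_m >= 36 OR ph >= 12 → 129
sample_id=609: depth_m >= 36 OR ph >= 12 → 104
sample_id=610: depth_m >= 37 OR site IN ('lake', 'sea') → 354
sample_id=611: depth_m >= 37 OR site IN ('lake', 'sea') → 240
sample_id=612: depth_m >= 27 → -151
sample_id=613: (no match → NULL) → NULL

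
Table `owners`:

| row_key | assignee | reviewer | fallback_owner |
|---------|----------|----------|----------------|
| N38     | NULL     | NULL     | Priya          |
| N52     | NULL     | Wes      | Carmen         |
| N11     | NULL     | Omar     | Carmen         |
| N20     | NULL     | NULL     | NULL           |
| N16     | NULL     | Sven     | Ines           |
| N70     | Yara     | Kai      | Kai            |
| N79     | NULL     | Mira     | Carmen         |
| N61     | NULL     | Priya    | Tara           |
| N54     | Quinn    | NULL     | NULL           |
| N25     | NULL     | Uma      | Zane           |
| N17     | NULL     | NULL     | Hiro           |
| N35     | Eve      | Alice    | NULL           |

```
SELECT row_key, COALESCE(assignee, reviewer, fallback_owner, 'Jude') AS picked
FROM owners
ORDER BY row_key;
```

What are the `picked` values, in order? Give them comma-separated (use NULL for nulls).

Omar, Sven, Hiro, Jude, Uma, Eve, Priya, Wes, Quinn, Priya, Yara, Mira

row_key=N11: assignee=NULL, reviewer=Omar → Omar
row_key=N16: assignee=NULL, reviewer=Sven → Sven
row_key=N17: assignee=NULL, reviewer=NULL, fallback_owner=Hiro → Hiro
row_key=N20: assignee=NULL, reviewer=NULL, fallback_owner=NULL, → literal Jude → Jude
row_key=N25: assignee=NULL, reviewer=Uma → Uma
row_key=N35: assignee=Eve → Eve
row_key=N38: assignee=NULL, reviewer=NULL, fallback_owner=Priya → Priya
row_key=N52: assignee=NULL, reviewer=Wes → Wes
row_key=N54: assignee=Quinn → Quinn
row_key=N61: assignee=NULL, reviewer=Priya → Priya
row_key=N70: assignee=Yara → Yara
row_key=N79: assignee=NULL, reviewer=Mira → Mira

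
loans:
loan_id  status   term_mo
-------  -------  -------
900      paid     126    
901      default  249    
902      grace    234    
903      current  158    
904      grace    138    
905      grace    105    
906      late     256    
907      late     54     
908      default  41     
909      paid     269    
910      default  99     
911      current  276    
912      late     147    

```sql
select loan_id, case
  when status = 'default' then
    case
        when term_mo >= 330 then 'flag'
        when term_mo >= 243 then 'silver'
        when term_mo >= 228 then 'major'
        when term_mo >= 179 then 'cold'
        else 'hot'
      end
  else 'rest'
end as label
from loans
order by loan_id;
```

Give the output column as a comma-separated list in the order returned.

rest, silver, rest, rest, rest, rest, rest, rest, hot, rest, hot, rest, rest

loan_id=900: status='paid' → outer ELSE → rest
loan_id=901: status='default' → inner[term_mo >= 243] → silver
loan_id=902: status='grace' → outer ELSE → rest
loan_id=903: status='current' → outer ELSE → rest
loan_id=904: status='grace' → outer ELSE → rest
loan_id=905: status='grace' → outer ELSE → rest
loan_id=906: status='late' → outer ELSE → rest
loan_id=907: status='late' → outer ELSE → rest
loan_id=908: status='default' → inner[ELSE] → hot
loan_id=909: status='paid' → outer ELSE → rest
loan_id=910: status='default' → inner[ELSE] → hot
loan_id=911: status='current' → outer ELSE → rest
loan_id=912: status='late' → outer ELSE → rest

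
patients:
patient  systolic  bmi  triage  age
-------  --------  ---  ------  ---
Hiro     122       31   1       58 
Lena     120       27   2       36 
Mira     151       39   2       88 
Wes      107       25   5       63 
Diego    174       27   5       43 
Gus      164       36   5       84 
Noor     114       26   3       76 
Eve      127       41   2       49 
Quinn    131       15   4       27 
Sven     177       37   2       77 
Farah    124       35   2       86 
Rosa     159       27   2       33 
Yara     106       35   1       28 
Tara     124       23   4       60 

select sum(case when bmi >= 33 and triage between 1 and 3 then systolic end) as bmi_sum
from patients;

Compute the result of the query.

patient=Hiro: ✗
patient=Lena: ✗
patient=Mira: ✓ → 151
patient=Wes: ✗
patient=Diego: ✗
patient=Gus: ✗
patient=Noor: ✗
patient=Eve: ✓ → 127
patient=Quinn: ✗
patient=Sven: ✓ → 177
patient=Farah: ✓ → 124
patient=Rosa: ✗
patient=Yara: ✓ → 106
patient=Tara: ✗
bmi_sum = 151 + 127 + 177 + 124 + 106 = 685

685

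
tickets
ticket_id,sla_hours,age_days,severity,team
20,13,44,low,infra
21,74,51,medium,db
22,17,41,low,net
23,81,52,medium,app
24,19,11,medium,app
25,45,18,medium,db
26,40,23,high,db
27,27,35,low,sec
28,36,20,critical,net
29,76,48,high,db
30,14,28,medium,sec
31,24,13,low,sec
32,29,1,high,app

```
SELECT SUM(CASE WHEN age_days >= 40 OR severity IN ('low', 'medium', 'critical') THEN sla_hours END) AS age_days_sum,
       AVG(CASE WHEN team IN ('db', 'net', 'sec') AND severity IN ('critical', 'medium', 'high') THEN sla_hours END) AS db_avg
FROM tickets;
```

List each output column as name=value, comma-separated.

age_days_sum=426, db_avg=47.5

[age_days_sum: age_days >= 40 OR severity IN ('low', 'medium', 'critical')]
ticket_id=20: ✓ → 13
ticket_id=21: ✓ → 74
ticket_id=22: ✓ → 17
ticket_id=23: ✓ → 81
ticket_id=24: ✓ → 19
ticket_id=25: ✓ → 45
ticket_id=26: ✗
ticket_id=27: ✓ → 27
ticket_id=28: ✓ → 36
ticket_id=29: ✓ → 76
ticket_id=30: ✓ → 14
ticket_id=31: ✓ → 24
ticket_id=32: ✗
age_days_sum = 13 + 74 + 17 + 81 + 19 + 45 + 27 + 36 + 76 + 14 + 24 = 426
—
[db_avg: team IN ('db', 'net', 'sec') AND severity IN ('critical', 'medium', 'high')]
ticket_id=20: ✗
ticket_id=21: ✓ → 74
ticket_id=22: ✗
ticket_id=23: ✗
ticket_id=24: ✗
ticket_id=25: ✓ → 45
ticket_id=26: ✓ → 40
ticket_id=27: ✗
ticket_id=28: ✓ → 36
ticket_id=29: ✓ → 76
ticket_id=30: ✓ → 14
ticket_id=31: ✗
ticket_id=32: ✗
db_avg = (74 + 45 + 40 + 36 + 76 + 14) / 6 = 47.5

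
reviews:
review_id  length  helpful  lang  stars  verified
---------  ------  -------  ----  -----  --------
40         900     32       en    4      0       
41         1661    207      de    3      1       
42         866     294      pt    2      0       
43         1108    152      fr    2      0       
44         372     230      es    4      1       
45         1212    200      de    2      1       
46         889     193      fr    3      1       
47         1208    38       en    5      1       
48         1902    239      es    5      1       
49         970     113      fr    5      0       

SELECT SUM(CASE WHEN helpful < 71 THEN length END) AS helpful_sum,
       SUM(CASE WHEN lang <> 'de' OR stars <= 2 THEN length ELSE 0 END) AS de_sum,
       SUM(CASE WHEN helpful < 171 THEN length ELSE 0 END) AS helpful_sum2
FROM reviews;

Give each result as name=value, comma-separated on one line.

helpful_sum=2108, de_sum=9427, helpful_sum2=4186

[helpful_sum: helpful < 71]
review_id=40: ✓ → 900
review_id=41: ✗
review_id=42: ✗
review_id=43: ✗
review_id=44: ✗
review_id=45: ✗
review_id=46: ✗
review_id=47: ✓ → 1208
review_id=48: ✗
review_id=49: ✗
helpful_sum = 900 + 1208 = 2108
—
[de_sum: lang <> 'de' OR stars <= 2]
review_id=40: ✓ → 900
review_id=41: ✗
review_id=42: ✓ → 866
review_id=43: ✓ → 1108
review_id=44: ✓ → 372
review_id=45: ✓ → 1212
review_id=46: ✓ → 889
review_id=47: ✓ → 1208
review_id=48: ✓ → 1902
review_id=49: ✓ → 970
de_sum = 900 + 866 + 1108 + 372 + 1212 + 889 + 1208 + 1902 + 970 = 9427
—
[helpful_sum2: helpful < 171]
review_id=40: ✓ → 900
review_id=41: ✗
review_id=42: ✗
review_id=43: ✓ → 1108
review_id=44: ✗
review_id=45: ✗
review_id=46: ✗
review_id=47: ✓ → 1208
review_id=48: ✗
review_id=49: ✓ → 970
helpful_sum2 = 900 + 1108 + 1208 + 970 = 4186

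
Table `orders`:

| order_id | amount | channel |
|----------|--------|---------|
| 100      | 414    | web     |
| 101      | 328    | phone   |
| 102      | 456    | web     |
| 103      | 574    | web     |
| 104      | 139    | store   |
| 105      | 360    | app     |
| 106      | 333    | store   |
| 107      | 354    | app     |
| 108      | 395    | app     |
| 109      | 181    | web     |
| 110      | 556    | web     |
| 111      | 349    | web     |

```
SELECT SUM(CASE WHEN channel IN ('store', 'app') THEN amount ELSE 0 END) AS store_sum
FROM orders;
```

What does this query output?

order_id=100: ✗
order_id=101: ✗
order_id=102: ✗
order_id=103: ✗
order_id=104: ✓ → 139
order_id=105: ✓ → 360
order_id=106: ✓ → 333
order_id=107: ✓ → 354
order_id=108: ✓ → 395
order_id=109: ✗
order_id=110: ✗
order_id=111: ✗
store_sum = 139 + 360 + 333 + 354 + 395 = 1581

1581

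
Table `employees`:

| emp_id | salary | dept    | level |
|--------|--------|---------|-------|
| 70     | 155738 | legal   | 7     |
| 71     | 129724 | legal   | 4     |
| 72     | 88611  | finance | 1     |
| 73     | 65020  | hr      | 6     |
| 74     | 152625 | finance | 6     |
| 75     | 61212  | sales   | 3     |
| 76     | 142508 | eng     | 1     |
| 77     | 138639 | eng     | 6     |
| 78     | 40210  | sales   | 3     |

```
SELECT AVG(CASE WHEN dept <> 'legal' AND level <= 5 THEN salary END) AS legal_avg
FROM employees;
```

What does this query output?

emp_id=70: ✗
emp_id=71: ✗
emp_id=72: ✓ → 88611
emp_id=73: ✗
emp_id=74: ✗
emp_id=75: ✓ → 61212
emp_id=76: ✓ → 142508
emp_id=77: ✗
emp_id=78: ✓ → 40210
legal_avg = (88611 + 61212 + 142508 + 40210) / 4 = 83135.25

83135.25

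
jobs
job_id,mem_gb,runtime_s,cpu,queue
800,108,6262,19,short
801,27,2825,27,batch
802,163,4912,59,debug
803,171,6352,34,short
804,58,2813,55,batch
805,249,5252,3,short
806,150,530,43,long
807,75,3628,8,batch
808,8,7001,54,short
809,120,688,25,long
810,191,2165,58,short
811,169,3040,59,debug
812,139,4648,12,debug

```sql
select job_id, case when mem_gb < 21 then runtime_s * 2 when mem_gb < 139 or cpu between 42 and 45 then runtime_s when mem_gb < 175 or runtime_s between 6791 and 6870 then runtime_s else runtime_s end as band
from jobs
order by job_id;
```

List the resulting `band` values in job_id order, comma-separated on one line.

6262, 2825, 4912, 6352, 2813, 5252, 530, 3628, 14002, 688, 2165, 3040, 4648

job_id=800: mem_gb < 139 or cpu between 42 and 45 → 6262
job_id=801: mem_gb < 139 or cpu between 42 and 45 → 2825
job_id=802: mem_gb < 175 or runtime_s between 6791 and 6870 → 4912
job_id=803: mem_gb < 175 or runtime_s between 6791 and 6870 → 6352
job_id=804: mem_gb < 139 or cpu between 42 and 45 → 2813
job_id=805: ELSE → 5252
job_id=806: mem_gb < 139 or cpu between 42 and 45 → 530
job_id=807: mem_gb < 139 or cpu between 42 and 45 → 3628
job_id=808: mem_gb < 21 → 14002
job_id=809: mem_gb < 139 or cpu between 42 and 45 → 688
job_id=810: ELSE → 2165
job_id=811: mem_gb < 175 or runtime_s between 6791 and 6870 → 3040
job_id=812: mem_gb < 175 or runtime_s between 6791 and 6870 → 4648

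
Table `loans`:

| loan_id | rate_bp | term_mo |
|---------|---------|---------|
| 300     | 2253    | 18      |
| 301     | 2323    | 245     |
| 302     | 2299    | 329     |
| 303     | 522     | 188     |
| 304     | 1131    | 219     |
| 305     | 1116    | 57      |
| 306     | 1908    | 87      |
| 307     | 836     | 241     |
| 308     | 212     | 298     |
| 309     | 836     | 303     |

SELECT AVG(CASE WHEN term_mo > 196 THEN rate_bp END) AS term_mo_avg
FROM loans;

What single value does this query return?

loan_id=300: ✗
loan_id=301: ✓ → 2323
loan_id=302: ✓ → 2299
loan_id=303: ✗
loan_id=304: ✓ → 1131
loan_id=305: ✗
loan_id=306: ✗
loan_id=307: ✓ → 836
loan_id=308: ✓ → 212
loan_id=309: ✓ → 836
term_mo_avg = (2323 + 2299 + 1131 + 836 + 212 + 836) / 6 = 1272.8333333333

1272.8333333333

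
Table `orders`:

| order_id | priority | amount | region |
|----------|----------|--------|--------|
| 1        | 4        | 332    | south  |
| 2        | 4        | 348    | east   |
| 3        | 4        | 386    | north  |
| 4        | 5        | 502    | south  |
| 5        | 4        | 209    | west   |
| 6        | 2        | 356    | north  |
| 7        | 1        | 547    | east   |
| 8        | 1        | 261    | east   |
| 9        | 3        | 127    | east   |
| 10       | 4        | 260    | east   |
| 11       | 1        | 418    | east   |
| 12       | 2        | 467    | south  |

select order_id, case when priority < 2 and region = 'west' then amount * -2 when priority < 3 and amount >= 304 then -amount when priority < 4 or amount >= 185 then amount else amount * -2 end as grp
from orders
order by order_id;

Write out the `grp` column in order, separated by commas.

332, 348, 386, 502, 209, -356, -547, 261, 127, 260, -418, -467

order_id=1: priority < 4 or amount >= 185 → 332
order_id=2: priority < 4 or amount >= 185 → 348
order_id=3: priority < 4 or amount >= 185 → 386
order_id=4: priority < 4 or amount >= 185 → 502
order_id=5: priority < 4 or amount >= 185 → 209
order_id=6: priority < 3 and amount >= 304 → -356
order_id=7: priority < 3 and amount >= 304 → -547
order_id=8: priority < 4 or amount >= 185 → 261
order_id=9: priority < 4 or amount >= 185 → 127
order_id=10: priority < 4 or amount >= 185 → 260
order_id=11: priority < 3 and amount >= 304 → -418
order_id=12: priority < 3 and amount >= 304 → -467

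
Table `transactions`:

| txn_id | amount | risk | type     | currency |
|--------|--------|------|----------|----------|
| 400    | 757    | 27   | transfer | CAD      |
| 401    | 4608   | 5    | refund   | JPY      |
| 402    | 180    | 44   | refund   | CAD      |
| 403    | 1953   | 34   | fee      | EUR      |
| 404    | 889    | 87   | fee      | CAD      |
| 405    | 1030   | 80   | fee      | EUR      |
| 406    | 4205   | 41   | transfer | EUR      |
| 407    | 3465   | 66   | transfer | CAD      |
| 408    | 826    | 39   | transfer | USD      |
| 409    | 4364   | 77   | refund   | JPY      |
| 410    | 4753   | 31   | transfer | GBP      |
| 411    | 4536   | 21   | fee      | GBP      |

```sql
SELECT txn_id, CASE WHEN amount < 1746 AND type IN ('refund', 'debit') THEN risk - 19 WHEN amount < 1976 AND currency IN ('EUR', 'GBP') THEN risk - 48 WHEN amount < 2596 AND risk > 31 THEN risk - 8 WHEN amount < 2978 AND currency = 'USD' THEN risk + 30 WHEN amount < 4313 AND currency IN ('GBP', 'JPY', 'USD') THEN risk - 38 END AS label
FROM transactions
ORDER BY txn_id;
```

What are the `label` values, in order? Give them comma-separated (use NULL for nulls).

NULL, NULL, 25, -14, 79, 32, NULL, NULL, 31, NULL, NULL, NULL

txn_id=400: (no match → NULL) → NULL
txn_id=401: (no match → NULL) → NULL
txn_id=402: amount < 1746 AND type IN ('refund', 'debit') → 25
txn_id=403: amount < 1976 AND currency IN ('EUR', 'GBP') → -14
txn_id=404: amount < 2596 AND risk > 31 → 79
txn_id=405: amount < 1976 AND currency IN ('EUR', 'GBP') → 32
txn_id=406: (no match → NULL) → NULL
txn_id=407: (no match → NULL) → NULL
txn_id=408: amount < 2596 AND risk > 31 → 31
txn_id=409: (no match → NULL) → NULL
txn_id=410: (no match → NULL) → NULL
txn_id=411: (no match → NULL) → NULL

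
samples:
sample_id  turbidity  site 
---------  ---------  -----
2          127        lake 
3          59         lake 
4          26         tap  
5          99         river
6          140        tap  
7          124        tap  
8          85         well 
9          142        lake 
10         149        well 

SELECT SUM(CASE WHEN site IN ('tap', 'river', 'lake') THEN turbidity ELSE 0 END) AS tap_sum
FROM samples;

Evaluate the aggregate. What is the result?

sample_id=2: ✓ → 127
sample_id=3: ✓ → 59
sample_id=4: ✓ → 26
sample_id=5: ✓ → 99
sample_id=6: ✓ → 140
sample_id=7: ✓ → 124
sample_id=8: ✗
sample_id=9: ✓ → 142
sample_id=10: ✗
tap_sum = 127 + 59 + 26 + 99 + 140 + 124 + 142 = 717

717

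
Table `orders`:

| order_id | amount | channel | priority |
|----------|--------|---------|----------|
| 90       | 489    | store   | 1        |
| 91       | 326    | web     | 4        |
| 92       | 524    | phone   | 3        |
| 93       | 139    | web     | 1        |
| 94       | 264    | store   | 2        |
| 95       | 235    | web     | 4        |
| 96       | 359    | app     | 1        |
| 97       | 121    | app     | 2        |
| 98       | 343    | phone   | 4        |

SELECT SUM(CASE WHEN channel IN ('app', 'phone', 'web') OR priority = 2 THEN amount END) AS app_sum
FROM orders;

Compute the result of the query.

2311

order_id=90: ✗
order_id=91: ✓ → 326
order_id=92: ✓ → 524
order_id=93: ✓ → 139
order_id=94: ✓ → 264
order_id=95: ✓ → 235
order_id=96: ✓ → 359
order_id=97: ✓ → 121
order_id=98: ✓ → 343
app_sum = 326 + 524 + 139 + 264 + 235 + 359 + 121 + 343 = 2311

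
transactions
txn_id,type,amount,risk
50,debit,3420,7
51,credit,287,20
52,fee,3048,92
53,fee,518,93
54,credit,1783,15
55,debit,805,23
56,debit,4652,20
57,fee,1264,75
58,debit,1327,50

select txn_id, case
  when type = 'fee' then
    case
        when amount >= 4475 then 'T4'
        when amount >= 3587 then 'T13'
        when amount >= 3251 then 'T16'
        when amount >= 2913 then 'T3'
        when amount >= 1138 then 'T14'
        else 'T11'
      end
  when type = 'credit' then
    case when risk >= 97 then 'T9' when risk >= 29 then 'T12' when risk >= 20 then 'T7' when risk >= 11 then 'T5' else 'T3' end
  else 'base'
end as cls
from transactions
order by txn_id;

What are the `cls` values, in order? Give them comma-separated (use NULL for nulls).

txn_id=50: type='debit' → outer ELSE → base
txn_id=51: type='credit' → inner[risk >= 20] → T7
txn_id=52: type='fee' → inner[amount >= 2913] → T3
txn_id=53: type='fee' → inner[ELSE] → T11
txn_id=54: type='credit' → inner[risk >= 11] → T5
txn_id=55: type='debit' → outer ELSE → base
txn_id=56: type='debit' → outer ELSE → base
txn_id=57: type='fee' → inner[amount >= 1138] → T14
txn_id=58: type='debit' → outer ELSE → base

base, T7, T3, T11, T5, base, base, T14, base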